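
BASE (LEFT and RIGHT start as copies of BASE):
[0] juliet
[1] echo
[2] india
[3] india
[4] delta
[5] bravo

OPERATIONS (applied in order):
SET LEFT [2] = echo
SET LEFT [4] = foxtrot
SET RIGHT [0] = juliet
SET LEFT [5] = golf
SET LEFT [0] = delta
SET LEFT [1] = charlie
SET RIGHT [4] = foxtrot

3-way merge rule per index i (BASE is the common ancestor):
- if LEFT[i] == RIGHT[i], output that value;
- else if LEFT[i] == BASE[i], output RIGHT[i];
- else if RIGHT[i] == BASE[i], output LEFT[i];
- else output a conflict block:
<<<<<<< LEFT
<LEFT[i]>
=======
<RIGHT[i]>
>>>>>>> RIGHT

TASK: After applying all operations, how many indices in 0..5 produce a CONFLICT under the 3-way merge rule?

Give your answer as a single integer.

Answer: 0

Derivation:
Final LEFT:  [delta, charlie, echo, india, foxtrot, golf]
Final RIGHT: [juliet, echo, india, india, foxtrot, bravo]
i=0: L=delta, R=juliet=BASE -> take LEFT -> delta
i=1: L=charlie, R=echo=BASE -> take LEFT -> charlie
i=2: L=echo, R=india=BASE -> take LEFT -> echo
i=3: L=india R=india -> agree -> india
i=4: L=foxtrot R=foxtrot -> agree -> foxtrot
i=5: L=golf, R=bravo=BASE -> take LEFT -> golf
Conflict count: 0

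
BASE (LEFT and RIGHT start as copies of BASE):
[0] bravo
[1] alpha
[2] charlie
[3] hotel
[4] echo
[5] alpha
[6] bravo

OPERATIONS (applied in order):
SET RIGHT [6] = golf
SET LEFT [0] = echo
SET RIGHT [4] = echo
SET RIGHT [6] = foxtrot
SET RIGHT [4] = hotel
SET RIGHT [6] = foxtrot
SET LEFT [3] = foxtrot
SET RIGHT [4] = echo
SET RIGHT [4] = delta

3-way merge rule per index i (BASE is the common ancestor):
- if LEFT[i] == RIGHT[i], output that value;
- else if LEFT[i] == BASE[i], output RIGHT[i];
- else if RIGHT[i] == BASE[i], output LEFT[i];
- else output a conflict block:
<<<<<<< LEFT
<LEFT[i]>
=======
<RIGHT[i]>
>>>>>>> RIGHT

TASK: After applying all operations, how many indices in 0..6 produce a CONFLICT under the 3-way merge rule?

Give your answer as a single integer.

Answer: 0

Derivation:
Final LEFT:  [echo, alpha, charlie, foxtrot, echo, alpha, bravo]
Final RIGHT: [bravo, alpha, charlie, hotel, delta, alpha, foxtrot]
i=0: L=echo, R=bravo=BASE -> take LEFT -> echo
i=1: L=alpha R=alpha -> agree -> alpha
i=2: L=charlie R=charlie -> agree -> charlie
i=3: L=foxtrot, R=hotel=BASE -> take LEFT -> foxtrot
i=4: L=echo=BASE, R=delta -> take RIGHT -> delta
i=5: L=alpha R=alpha -> agree -> alpha
i=6: L=bravo=BASE, R=foxtrot -> take RIGHT -> foxtrot
Conflict count: 0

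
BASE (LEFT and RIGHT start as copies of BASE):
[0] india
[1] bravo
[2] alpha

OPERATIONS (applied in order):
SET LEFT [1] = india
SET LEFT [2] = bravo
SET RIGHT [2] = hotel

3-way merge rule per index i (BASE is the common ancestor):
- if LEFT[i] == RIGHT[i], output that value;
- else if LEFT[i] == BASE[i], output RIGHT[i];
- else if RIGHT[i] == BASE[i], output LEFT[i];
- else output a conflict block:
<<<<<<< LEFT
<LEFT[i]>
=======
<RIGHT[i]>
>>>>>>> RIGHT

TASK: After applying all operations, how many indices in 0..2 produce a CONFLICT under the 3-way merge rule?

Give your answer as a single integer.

Answer: 1

Derivation:
Final LEFT:  [india, india, bravo]
Final RIGHT: [india, bravo, hotel]
i=0: L=india R=india -> agree -> india
i=1: L=india, R=bravo=BASE -> take LEFT -> india
i=2: BASE=alpha L=bravo R=hotel all differ -> CONFLICT
Conflict count: 1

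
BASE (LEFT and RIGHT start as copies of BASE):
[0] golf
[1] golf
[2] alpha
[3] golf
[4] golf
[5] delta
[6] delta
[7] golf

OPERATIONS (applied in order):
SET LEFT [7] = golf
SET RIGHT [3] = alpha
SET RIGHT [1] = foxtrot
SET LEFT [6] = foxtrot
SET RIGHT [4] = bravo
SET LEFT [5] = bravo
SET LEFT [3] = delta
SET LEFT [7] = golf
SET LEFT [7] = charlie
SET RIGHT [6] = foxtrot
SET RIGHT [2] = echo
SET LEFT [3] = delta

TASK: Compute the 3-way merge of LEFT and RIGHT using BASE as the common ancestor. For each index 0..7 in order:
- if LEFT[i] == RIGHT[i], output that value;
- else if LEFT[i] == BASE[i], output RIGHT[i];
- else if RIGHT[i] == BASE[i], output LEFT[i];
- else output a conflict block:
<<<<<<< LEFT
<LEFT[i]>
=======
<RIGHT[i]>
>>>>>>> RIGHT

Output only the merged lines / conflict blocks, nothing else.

Final LEFT:  [golf, golf, alpha, delta, golf, bravo, foxtrot, charlie]
Final RIGHT: [golf, foxtrot, echo, alpha, bravo, delta, foxtrot, golf]
i=0: L=golf R=golf -> agree -> golf
i=1: L=golf=BASE, R=foxtrot -> take RIGHT -> foxtrot
i=2: L=alpha=BASE, R=echo -> take RIGHT -> echo
i=3: BASE=golf L=delta R=alpha all differ -> CONFLICT
i=4: L=golf=BASE, R=bravo -> take RIGHT -> bravo
i=5: L=bravo, R=delta=BASE -> take LEFT -> bravo
i=6: L=foxtrot R=foxtrot -> agree -> foxtrot
i=7: L=charlie, R=golf=BASE -> take LEFT -> charlie

Answer: golf
foxtrot
echo
<<<<<<< LEFT
delta
=======
alpha
>>>>>>> RIGHT
bravo
bravo
foxtrot
charlie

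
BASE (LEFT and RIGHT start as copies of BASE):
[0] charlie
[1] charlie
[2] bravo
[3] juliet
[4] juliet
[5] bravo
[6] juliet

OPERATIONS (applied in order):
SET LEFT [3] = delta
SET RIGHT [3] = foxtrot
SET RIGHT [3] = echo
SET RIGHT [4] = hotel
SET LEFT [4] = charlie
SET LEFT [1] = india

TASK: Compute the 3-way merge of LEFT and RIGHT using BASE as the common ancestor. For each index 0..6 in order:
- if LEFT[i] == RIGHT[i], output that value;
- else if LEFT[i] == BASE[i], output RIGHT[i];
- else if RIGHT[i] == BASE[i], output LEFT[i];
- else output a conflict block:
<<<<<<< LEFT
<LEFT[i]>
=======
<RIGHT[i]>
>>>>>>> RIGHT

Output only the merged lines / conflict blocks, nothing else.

Final LEFT:  [charlie, india, bravo, delta, charlie, bravo, juliet]
Final RIGHT: [charlie, charlie, bravo, echo, hotel, bravo, juliet]
i=0: L=charlie R=charlie -> agree -> charlie
i=1: L=india, R=charlie=BASE -> take LEFT -> india
i=2: L=bravo R=bravo -> agree -> bravo
i=3: BASE=juliet L=delta R=echo all differ -> CONFLICT
i=4: BASE=juliet L=charlie R=hotel all differ -> CONFLICT
i=5: L=bravo R=bravo -> agree -> bravo
i=6: L=juliet R=juliet -> agree -> juliet

Answer: charlie
india
bravo
<<<<<<< LEFT
delta
=======
echo
>>>>>>> RIGHT
<<<<<<< LEFT
charlie
=======
hotel
>>>>>>> RIGHT
bravo
juliet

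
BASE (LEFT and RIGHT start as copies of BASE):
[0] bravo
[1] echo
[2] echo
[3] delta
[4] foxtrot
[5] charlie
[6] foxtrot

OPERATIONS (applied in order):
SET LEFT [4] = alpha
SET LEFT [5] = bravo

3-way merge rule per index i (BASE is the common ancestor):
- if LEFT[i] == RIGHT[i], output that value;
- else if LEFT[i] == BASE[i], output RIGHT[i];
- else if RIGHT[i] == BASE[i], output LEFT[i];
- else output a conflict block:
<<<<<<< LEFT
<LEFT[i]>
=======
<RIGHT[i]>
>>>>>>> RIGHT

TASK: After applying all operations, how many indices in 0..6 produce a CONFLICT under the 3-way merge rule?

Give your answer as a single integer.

Final LEFT:  [bravo, echo, echo, delta, alpha, bravo, foxtrot]
Final RIGHT: [bravo, echo, echo, delta, foxtrot, charlie, foxtrot]
i=0: L=bravo R=bravo -> agree -> bravo
i=1: L=echo R=echo -> agree -> echo
i=2: L=echo R=echo -> agree -> echo
i=3: L=delta R=delta -> agree -> delta
i=4: L=alpha, R=foxtrot=BASE -> take LEFT -> alpha
i=5: L=bravo, R=charlie=BASE -> take LEFT -> bravo
i=6: L=foxtrot R=foxtrot -> agree -> foxtrot
Conflict count: 0

Answer: 0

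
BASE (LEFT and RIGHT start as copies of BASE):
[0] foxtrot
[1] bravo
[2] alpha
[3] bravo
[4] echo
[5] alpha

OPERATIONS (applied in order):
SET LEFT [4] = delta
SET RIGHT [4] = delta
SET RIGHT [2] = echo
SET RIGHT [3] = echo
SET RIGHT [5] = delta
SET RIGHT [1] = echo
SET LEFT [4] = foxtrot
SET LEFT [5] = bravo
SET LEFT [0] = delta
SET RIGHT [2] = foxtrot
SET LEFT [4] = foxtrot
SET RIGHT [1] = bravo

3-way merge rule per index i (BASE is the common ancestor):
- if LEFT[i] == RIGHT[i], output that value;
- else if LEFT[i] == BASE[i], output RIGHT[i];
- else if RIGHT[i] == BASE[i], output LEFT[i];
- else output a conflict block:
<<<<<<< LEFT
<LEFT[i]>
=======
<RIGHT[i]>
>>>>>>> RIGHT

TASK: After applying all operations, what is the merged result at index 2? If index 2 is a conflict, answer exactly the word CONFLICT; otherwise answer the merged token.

Final LEFT:  [delta, bravo, alpha, bravo, foxtrot, bravo]
Final RIGHT: [foxtrot, bravo, foxtrot, echo, delta, delta]
i=0: L=delta, R=foxtrot=BASE -> take LEFT -> delta
i=1: L=bravo R=bravo -> agree -> bravo
i=2: L=alpha=BASE, R=foxtrot -> take RIGHT -> foxtrot
i=3: L=bravo=BASE, R=echo -> take RIGHT -> echo
i=4: BASE=echo L=foxtrot R=delta all differ -> CONFLICT
i=5: BASE=alpha L=bravo R=delta all differ -> CONFLICT
Index 2 -> foxtrot

Answer: foxtrot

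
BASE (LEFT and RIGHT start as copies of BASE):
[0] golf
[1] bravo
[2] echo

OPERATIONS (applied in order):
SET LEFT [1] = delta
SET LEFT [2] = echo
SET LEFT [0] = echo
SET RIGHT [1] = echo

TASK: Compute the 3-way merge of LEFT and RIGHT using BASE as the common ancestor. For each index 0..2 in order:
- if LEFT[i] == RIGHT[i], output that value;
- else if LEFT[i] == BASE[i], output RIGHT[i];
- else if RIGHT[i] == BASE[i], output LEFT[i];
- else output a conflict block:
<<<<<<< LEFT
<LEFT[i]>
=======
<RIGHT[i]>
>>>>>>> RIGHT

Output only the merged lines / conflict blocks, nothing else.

Answer: echo
<<<<<<< LEFT
delta
=======
echo
>>>>>>> RIGHT
echo

Derivation:
Final LEFT:  [echo, delta, echo]
Final RIGHT: [golf, echo, echo]
i=0: L=echo, R=golf=BASE -> take LEFT -> echo
i=1: BASE=bravo L=delta R=echo all differ -> CONFLICT
i=2: L=echo R=echo -> agree -> echo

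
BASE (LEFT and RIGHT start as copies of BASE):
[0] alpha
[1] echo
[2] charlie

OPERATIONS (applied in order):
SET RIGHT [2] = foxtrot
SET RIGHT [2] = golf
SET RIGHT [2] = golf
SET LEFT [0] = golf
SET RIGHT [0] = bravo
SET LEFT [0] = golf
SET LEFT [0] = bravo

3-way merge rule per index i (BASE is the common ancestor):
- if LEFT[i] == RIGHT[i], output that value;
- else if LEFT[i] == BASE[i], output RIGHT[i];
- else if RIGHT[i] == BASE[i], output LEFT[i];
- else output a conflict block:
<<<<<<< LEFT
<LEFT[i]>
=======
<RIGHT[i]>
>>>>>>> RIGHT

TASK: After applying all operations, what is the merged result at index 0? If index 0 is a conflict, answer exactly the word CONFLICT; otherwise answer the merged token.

Final LEFT:  [bravo, echo, charlie]
Final RIGHT: [bravo, echo, golf]
i=0: L=bravo R=bravo -> agree -> bravo
i=1: L=echo R=echo -> agree -> echo
i=2: L=charlie=BASE, R=golf -> take RIGHT -> golf
Index 0 -> bravo

Answer: bravo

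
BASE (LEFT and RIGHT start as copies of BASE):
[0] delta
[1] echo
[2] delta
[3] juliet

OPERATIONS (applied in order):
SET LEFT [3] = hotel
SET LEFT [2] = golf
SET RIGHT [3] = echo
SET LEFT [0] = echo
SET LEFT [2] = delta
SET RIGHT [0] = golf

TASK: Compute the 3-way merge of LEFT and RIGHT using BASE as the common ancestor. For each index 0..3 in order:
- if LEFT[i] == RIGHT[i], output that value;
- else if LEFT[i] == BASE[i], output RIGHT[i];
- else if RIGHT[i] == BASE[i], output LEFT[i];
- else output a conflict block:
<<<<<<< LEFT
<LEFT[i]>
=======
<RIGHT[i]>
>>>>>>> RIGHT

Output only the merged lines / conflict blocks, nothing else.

Final LEFT:  [echo, echo, delta, hotel]
Final RIGHT: [golf, echo, delta, echo]
i=0: BASE=delta L=echo R=golf all differ -> CONFLICT
i=1: L=echo R=echo -> agree -> echo
i=2: L=delta R=delta -> agree -> delta
i=3: BASE=juliet L=hotel R=echo all differ -> CONFLICT

Answer: <<<<<<< LEFT
echo
=======
golf
>>>>>>> RIGHT
echo
delta
<<<<<<< LEFT
hotel
=======
echo
>>>>>>> RIGHT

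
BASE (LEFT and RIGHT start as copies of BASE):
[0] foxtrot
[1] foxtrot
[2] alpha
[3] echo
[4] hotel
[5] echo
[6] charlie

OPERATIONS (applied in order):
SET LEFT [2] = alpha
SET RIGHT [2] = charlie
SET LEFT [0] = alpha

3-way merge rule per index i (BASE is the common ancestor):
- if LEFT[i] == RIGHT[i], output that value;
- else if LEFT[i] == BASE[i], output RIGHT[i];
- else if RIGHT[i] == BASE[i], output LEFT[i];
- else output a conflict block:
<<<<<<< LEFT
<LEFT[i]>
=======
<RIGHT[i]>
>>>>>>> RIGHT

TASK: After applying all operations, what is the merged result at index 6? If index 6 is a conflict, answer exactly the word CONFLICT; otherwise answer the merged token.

Answer: charlie

Derivation:
Final LEFT:  [alpha, foxtrot, alpha, echo, hotel, echo, charlie]
Final RIGHT: [foxtrot, foxtrot, charlie, echo, hotel, echo, charlie]
i=0: L=alpha, R=foxtrot=BASE -> take LEFT -> alpha
i=1: L=foxtrot R=foxtrot -> agree -> foxtrot
i=2: L=alpha=BASE, R=charlie -> take RIGHT -> charlie
i=3: L=echo R=echo -> agree -> echo
i=4: L=hotel R=hotel -> agree -> hotel
i=5: L=echo R=echo -> agree -> echo
i=6: L=charlie R=charlie -> agree -> charlie
Index 6 -> charlie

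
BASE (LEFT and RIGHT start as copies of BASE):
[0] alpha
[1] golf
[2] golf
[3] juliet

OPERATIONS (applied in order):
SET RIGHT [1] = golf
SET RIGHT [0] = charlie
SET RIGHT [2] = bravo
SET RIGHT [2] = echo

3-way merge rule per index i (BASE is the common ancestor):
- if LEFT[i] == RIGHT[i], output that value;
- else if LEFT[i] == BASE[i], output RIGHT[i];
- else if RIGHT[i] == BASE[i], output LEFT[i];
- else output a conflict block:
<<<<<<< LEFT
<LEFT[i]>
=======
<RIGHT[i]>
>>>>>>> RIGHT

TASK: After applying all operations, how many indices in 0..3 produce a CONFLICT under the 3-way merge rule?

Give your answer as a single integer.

Final LEFT:  [alpha, golf, golf, juliet]
Final RIGHT: [charlie, golf, echo, juliet]
i=0: L=alpha=BASE, R=charlie -> take RIGHT -> charlie
i=1: L=golf R=golf -> agree -> golf
i=2: L=golf=BASE, R=echo -> take RIGHT -> echo
i=3: L=juliet R=juliet -> agree -> juliet
Conflict count: 0

Answer: 0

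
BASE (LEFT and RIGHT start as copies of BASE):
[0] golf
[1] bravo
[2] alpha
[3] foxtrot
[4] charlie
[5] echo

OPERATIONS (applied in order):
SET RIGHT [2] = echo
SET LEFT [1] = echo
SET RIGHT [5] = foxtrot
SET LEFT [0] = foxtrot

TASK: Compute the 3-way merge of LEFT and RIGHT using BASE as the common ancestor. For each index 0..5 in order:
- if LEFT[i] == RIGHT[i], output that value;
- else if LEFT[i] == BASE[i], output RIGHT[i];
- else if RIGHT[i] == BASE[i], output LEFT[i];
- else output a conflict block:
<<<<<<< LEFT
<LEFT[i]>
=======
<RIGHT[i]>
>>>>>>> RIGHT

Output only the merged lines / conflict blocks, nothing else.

Final LEFT:  [foxtrot, echo, alpha, foxtrot, charlie, echo]
Final RIGHT: [golf, bravo, echo, foxtrot, charlie, foxtrot]
i=0: L=foxtrot, R=golf=BASE -> take LEFT -> foxtrot
i=1: L=echo, R=bravo=BASE -> take LEFT -> echo
i=2: L=alpha=BASE, R=echo -> take RIGHT -> echo
i=3: L=foxtrot R=foxtrot -> agree -> foxtrot
i=4: L=charlie R=charlie -> agree -> charlie
i=5: L=echo=BASE, R=foxtrot -> take RIGHT -> foxtrot

Answer: foxtrot
echo
echo
foxtrot
charlie
foxtrot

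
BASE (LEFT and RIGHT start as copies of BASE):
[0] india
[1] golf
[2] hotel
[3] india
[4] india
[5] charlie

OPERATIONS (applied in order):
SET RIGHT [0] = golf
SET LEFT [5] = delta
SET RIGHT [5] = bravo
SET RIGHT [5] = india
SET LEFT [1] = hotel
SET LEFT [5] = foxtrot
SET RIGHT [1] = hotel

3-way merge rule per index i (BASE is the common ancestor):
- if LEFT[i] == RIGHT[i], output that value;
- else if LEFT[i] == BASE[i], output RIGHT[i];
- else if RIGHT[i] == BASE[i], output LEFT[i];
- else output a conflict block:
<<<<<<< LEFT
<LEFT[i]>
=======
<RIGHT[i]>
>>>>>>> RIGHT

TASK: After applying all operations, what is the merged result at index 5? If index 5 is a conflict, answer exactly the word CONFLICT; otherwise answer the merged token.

Answer: CONFLICT

Derivation:
Final LEFT:  [india, hotel, hotel, india, india, foxtrot]
Final RIGHT: [golf, hotel, hotel, india, india, india]
i=0: L=india=BASE, R=golf -> take RIGHT -> golf
i=1: L=hotel R=hotel -> agree -> hotel
i=2: L=hotel R=hotel -> agree -> hotel
i=3: L=india R=india -> agree -> india
i=4: L=india R=india -> agree -> india
i=5: BASE=charlie L=foxtrot R=india all differ -> CONFLICT
Index 5 -> CONFLICT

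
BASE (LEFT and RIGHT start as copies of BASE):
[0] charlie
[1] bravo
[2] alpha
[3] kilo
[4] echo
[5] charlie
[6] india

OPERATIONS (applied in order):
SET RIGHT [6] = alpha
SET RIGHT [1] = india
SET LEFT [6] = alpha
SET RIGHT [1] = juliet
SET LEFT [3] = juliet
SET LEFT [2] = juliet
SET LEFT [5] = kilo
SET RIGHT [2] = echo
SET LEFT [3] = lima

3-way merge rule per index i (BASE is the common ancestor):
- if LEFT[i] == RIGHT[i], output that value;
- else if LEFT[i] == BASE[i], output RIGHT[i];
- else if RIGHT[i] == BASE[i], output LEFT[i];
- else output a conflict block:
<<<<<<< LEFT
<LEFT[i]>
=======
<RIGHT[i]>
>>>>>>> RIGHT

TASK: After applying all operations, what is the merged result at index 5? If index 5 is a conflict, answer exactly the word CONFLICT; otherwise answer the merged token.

Final LEFT:  [charlie, bravo, juliet, lima, echo, kilo, alpha]
Final RIGHT: [charlie, juliet, echo, kilo, echo, charlie, alpha]
i=0: L=charlie R=charlie -> agree -> charlie
i=1: L=bravo=BASE, R=juliet -> take RIGHT -> juliet
i=2: BASE=alpha L=juliet R=echo all differ -> CONFLICT
i=3: L=lima, R=kilo=BASE -> take LEFT -> lima
i=4: L=echo R=echo -> agree -> echo
i=5: L=kilo, R=charlie=BASE -> take LEFT -> kilo
i=6: L=alpha R=alpha -> agree -> alpha
Index 5 -> kilo

Answer: kilo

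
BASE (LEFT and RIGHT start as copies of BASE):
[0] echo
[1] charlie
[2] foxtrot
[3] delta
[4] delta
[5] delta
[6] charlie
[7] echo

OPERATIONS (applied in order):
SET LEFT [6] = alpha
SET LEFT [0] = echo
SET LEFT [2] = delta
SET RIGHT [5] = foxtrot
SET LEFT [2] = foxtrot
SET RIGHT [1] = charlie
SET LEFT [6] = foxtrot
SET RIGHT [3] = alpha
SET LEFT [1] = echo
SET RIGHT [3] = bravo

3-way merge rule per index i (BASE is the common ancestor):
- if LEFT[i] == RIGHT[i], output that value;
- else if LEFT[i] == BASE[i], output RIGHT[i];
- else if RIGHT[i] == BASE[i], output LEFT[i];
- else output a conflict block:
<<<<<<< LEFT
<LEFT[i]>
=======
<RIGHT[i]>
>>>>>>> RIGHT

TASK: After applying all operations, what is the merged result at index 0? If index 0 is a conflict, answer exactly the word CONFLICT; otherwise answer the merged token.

Answer: echo

Derivation:
Final LEFT:  [echo, echo, foxtrot, delta, delta, delta, foxtrot, echo]
Final RIGHT: [echo, charlie, foxtrot, bravo, delta, foxtrot, charlie, echo]
i=0: L=echo R=echo -> agree -> echo
i=1: L=echo, R=charlie=BASE -> take LEFT -> echo
i=2: L=foxtrot R=foxtrot -> agree -> foxtrot
i=3: L=delta=BASE, R=bravo -> take RIGHT -> bravo
i=4: L=delta R=delta -> agree -> delta
i=5: L=delta=BASE, R=foxtrot -> take RIGHT -> foxtrot
i=6: L=foxtrot, R=charlie=BASE -> take LEFT -> foxtrot
i=7: L=echo R=echo -> agree -> echo
Index 0 -> echo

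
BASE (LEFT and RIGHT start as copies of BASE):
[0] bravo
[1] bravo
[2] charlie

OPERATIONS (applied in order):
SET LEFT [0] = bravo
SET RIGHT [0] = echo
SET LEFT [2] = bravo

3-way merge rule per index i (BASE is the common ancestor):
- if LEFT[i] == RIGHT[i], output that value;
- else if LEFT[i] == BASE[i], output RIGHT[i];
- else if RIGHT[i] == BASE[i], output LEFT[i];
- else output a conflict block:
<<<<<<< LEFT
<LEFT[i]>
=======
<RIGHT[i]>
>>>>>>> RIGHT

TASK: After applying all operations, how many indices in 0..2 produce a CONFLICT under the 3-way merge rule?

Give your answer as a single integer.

Final LEFT:  [bravo, bravo, bravo]
Final RIGHT: [echo, bravo, charlie]
i=0: L=bravo=BASE, R=echo -> take RIGHT -> echo
i=1: L=bravo R=bravo -> agree -> bravo
i=2: L=bravo, R=charlie=BASE -> take LEFT -> bravo
Conflict count: 0

Answer: 0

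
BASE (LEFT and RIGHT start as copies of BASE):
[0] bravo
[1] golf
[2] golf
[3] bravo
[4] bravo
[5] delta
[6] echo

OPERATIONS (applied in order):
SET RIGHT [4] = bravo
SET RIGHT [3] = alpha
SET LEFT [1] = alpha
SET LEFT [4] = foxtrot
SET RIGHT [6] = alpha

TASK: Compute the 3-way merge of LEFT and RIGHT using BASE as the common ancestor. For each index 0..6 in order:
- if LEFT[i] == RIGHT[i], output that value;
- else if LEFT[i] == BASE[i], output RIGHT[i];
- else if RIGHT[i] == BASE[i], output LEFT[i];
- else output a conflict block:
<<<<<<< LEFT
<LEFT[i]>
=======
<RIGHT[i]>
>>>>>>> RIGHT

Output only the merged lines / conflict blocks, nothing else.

Final LEFT:  [bravo, alpha, golf, bravo, foxtrot, delta, echo]
Final RIGHT: [bravo, golf, golf, alpha, bravo, delta, alpha]
i=0: L=bravo R=bravo -> agree -> bravo
i=1: L=alpha, R=golf=BASE -> take LEFT -> alpha
i=2: L=golf R=golf -> agree -> golf
i=3: L=bravo=BASE, R=alpha -> take RIGHT -> alpha
i=4: L=foxtrot, R=bravo=BASE -> take LEFT -> foxtrot
i=5: L=delta R=delta -> agree -> delta
i=6: L=echo=BASE, R=alpha -> take RIGHT -> alpha

Answer: bravo
alpha
golf
alpha
foxtrot
delta
alpha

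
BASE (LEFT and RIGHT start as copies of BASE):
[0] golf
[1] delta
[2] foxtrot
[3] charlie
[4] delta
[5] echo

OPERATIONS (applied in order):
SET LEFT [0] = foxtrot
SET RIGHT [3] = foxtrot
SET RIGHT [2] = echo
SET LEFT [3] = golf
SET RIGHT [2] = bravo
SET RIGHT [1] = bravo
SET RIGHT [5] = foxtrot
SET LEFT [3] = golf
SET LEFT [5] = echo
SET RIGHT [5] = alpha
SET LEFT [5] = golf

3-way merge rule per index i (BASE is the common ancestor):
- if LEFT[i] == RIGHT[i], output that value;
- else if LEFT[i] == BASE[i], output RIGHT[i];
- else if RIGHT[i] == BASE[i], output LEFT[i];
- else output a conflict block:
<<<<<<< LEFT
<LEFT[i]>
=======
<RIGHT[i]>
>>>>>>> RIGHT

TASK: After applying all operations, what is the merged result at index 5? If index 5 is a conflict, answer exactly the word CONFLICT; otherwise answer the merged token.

Final LEFT:  [foxtrot, delta, foxtrot, golf, delta, golf]
Final RIGHT: [golf, bravo, bravo, foxtrot, delta, alpha]
i=0: L=foxtrot, R=golf=BASE -> take LEFT -> foxtrot
i=1: L=delta=BASE, R=bravo -> take RIGHT -> bravo
i=2: L=foxtrot=BASE, R=bravo -> take RIGHT -> bravo
i=3: BASE=charlie L=golf R=foxtrot all differ -> CONFLICT
i=4: L=delta R=delta -> agree -> delta
i=5: BASE=echo L=golf R=alpha all differ -> CONFLICT
Index 5 -> CONFLICT

Answer: CONFLICT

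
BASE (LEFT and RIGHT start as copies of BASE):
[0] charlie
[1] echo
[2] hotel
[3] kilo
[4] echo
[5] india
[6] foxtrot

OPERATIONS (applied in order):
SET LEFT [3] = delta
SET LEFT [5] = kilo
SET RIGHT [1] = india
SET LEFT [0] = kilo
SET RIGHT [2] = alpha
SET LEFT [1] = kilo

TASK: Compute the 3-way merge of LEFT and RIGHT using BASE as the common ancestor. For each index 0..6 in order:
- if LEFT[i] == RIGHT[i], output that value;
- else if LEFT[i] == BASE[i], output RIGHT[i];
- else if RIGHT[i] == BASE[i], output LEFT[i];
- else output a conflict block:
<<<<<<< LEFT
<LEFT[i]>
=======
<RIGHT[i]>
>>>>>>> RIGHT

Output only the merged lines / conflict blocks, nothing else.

Answer: kilo
<<<<<<< LEFT
kilo
=======
india
>>>>>>> RIGHT
alpha
delta
echo
kilo
foxtrot

Derivation:
Final LEFT:  [kilo, kilo, hotel, delta, echo, kilo, foxtrot]
Final RIGHT: [charlie, india, alpha, kilo, echo, india, foxtrot]
i=0: L=kilo, R=charlie=BASE -> take LEFT -> kilo
i=1: BASE=echo L=kilo R=india all differ -> CONFLICT
i=2: L=hotel=BASE, R=alpha -> take RIGHT -> alpha
i=3: L=delta, R=kilo=BASE -> take LEFT -> delta
i=4: L=echo R=echo -> agree -> echo
i=5: L=kilo, R=india=BASE -> take LEFT -> kilo
i=6: L=foxtrot R=foxtrot -> agree -> foxtrot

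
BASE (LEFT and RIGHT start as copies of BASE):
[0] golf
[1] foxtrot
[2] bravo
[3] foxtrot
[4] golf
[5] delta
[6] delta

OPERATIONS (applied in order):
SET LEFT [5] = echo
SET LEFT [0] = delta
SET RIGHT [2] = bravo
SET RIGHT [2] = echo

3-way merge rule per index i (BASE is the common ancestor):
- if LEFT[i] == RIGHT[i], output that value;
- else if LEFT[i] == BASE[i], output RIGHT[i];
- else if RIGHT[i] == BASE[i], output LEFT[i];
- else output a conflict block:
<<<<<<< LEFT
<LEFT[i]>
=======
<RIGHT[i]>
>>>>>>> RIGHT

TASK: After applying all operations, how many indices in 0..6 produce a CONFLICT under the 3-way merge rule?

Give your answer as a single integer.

Answer: 0

Derivation:
Final LEFT:  [delta, foxtrot, bravo, foxtrot, golf, echo, delta]
Final RIGHT: [golf, foxtrot, echo, foxtrot, golf, delta, delta]
i=0: L=delta, R=golf=BASE -> take LEFT -> delta
i=1: L=foxtrot R=foxtrot -> agree -> foxtrot
i=2: L=bravo=BASE, R=echo -> take RIGHT -> echo
i=3: L=foxtrot R=foxtrot -> agree -> foxtrot
i=4: L=golf R=golf -> agree -> golf
i=5: L=echo, R=delta=BASE -> take LEFT -> echo
i=6: L=delta R=delta -> agree -> delta
Conflict count: 0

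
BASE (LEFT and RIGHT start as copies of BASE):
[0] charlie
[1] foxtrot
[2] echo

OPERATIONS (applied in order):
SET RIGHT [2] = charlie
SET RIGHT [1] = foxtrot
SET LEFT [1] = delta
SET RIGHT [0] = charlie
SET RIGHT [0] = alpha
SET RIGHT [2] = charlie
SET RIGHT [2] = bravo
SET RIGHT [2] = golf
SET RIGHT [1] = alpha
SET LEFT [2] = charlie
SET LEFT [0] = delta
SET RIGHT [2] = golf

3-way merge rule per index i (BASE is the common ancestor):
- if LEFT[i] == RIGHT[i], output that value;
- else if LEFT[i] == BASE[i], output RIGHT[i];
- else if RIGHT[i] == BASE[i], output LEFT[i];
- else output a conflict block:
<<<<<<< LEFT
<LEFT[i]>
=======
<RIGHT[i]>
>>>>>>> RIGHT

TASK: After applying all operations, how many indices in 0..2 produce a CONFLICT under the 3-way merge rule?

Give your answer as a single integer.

Final LEFT:  [delta, delta, charlie]
Final RIGHT: [alpha, alpha, golf]
i=0: BASE=charlie L=delta R=alpha all differ -> CONFLICT
i=1: BASE=foxtrot L=delta R=alpha all differ -> CONFLICT
i=2: BASE=echo L=charlie R=golf all differ -> CONFLICT
Conflict count: 3

Answer: 3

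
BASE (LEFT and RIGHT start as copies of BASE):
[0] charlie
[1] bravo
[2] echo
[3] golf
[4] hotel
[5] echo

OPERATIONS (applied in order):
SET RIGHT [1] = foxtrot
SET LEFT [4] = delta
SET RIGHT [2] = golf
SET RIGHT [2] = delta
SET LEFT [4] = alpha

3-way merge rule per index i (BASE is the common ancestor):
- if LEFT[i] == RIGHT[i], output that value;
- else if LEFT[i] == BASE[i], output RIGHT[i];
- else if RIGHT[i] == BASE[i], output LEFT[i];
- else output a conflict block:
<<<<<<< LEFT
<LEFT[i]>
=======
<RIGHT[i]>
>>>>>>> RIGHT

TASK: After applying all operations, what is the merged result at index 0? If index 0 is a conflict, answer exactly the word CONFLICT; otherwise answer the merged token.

Final LEFT:  [charlie, bravo, echo, golf, alpha, echo]
Final RIGHT: [charlie, foxtrot, delta, golf, hotel, echo]
i=0: L=charlie R=charlie -> agree -> charlie
i=1: L=bravo=BASE, R=foxtrot -> take RIGHT -> foxtrot
i=2: L=echo=BASE, R=delta -> take RIGHT -> delta
i=3: L=golf R=golf -> agree -> golf
i=4: L=alpha, R=hotel=BASE -> take LEFT -> alpha
i=5: L=echo R=echo -> agree -> echo
Index 0 -> charlie

Answer: charlie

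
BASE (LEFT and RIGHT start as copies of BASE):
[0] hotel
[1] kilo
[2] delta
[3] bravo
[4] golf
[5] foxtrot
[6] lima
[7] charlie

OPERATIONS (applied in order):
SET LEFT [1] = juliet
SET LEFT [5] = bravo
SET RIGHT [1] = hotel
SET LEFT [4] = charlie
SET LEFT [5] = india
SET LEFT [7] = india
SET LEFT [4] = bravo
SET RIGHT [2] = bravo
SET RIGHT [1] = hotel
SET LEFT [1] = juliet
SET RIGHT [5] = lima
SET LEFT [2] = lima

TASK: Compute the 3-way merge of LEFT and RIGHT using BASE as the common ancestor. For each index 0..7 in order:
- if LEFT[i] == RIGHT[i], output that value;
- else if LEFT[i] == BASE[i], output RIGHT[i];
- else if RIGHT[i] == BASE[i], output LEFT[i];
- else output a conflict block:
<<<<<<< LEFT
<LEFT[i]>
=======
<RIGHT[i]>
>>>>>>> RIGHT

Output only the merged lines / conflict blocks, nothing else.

Final LEFT:  [hotel, juliet, lima, bravo, bravo, india, lima, india]
Final RIGHT: [hotel, hotel, bravo, bravo, golf, lima, lima, charlie]
i=0: L=hotel R=hotel -> agree -> hotel
i=1: BASE=kilo L=juliet R=hotel all differ -> CONFLICT
i=2: BASE=delta L=lima R=bravo all differ -> CONFLICT
i=3: L=bravo R=bravo -> agree -> bravo
i=4: L=bravo, R=golf=BASE -> take LEFT -> bravo
i=5: BASE=foxtrot L=india R=lima all differ -> CONFLICT
i=6: L=lima R=lima -> agree -> lima
i=7: L=india, R=charlie=BASE -> take LEFT -> india

Answer: hotel
<<<<<<< LEFT
juliet
=======
hotel
>>>>>>> RIGHT
<<<<<<< LEFT
lima
=======
bravo
>>>>>>> RIGHT
bravo
bravo
<<<<<<< LEFT
india
=======
lima
>>>>>>> RIGHT
lima
india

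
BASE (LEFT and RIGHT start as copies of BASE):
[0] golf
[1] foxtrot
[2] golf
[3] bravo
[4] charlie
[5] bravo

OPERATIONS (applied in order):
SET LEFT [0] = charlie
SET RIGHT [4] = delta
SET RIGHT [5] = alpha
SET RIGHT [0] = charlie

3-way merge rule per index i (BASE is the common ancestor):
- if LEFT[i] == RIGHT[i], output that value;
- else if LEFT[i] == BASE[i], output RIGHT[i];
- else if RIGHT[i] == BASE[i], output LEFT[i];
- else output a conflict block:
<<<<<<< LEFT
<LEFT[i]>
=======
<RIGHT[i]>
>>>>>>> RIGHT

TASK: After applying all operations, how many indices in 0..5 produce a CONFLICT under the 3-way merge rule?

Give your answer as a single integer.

Answer: 0

Derivation:
Final LEFT:  [charlie, foxtrot, golf, bravo, charlie, bravo]
Final RIGHT: [charlie, foxtrot, golf, bravo, delta, alpha]
i=0: L=charlie R=charlie -> agree -> charlie
i=1: L=foxtrot R=foxtrot -> agree -> foxtrot
i=2: L=golf R=golf -> agree -> golf
i=3: L=bravo R=bravo -> agree -> bravo
i=4: L=charlie=BASE, R=delta -> take RIGHT -> delta
i=5: L=bravo=BASE, R=alpha -> take RIGHT -> alpha
Conflict count: 0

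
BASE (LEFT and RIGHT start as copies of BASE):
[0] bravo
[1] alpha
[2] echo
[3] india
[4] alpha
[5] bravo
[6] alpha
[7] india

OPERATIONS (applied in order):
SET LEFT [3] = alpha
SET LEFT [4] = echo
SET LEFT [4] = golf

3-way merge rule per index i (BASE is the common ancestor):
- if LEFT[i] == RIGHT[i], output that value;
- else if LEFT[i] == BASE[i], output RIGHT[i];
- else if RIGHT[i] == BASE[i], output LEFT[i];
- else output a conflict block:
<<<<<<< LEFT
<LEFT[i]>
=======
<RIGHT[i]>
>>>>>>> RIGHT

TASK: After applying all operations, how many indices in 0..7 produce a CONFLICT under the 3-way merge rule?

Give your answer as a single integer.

Answer: 0

Derivation:
Final LEFT:  [bravo, alpha, echo, alpha, golf, bravo, alpha, india]
Final RIGHT: [bravo, alpha, echo, india, alpha, bravo, alpha, india]
i=0: L=bravo R=bravo -> agree -> bravo
i=1: L=alpha R=alpha -> agree -> alpha
i=2: L=echo R=echo -> agree -> echo
i=3: L=alpha, R=india=BASE -> take LEFT -> alpha
i=4: L=golf, R=alpha=BASE -> take LEFT -> golf
i=5: L=bravo R=bravo -> agree -> bravo
i=6: L=alpha R=alpha -> agree -> alpha
i=7: L=india R=india -> agree -> india
Conflict count: 0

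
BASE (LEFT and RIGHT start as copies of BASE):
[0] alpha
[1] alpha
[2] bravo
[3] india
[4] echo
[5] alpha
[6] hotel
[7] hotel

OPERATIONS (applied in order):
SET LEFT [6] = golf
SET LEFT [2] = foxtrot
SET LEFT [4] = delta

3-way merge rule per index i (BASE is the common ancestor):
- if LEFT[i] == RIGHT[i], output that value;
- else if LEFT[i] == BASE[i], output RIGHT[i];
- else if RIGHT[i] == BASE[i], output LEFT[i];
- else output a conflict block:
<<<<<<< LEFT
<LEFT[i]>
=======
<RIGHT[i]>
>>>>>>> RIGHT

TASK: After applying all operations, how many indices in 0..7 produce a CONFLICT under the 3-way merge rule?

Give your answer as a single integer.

Answer: 0

Derivation:
Final LEFT:  [alpha, alpha, foxtrot, india, delta, alpha, golf, hotel]
Final RIGHT: [alpha, alpha, bravo, india, echo, alpha, hotel, hotel]
i=0: L=alpha R=alpha -> agree -> alpha
i=1: L=alpha R=alpha -> agree -> alpha
i=2: L=foxtrot, R=bravo=BASE -> take LEFT -> foxtrot
i=3: L=india R=india -> agree -> india
i=4: L=delta, R=echo=BASE -> take LEFT -> delta
i=5: L=alpha R=alpha -> agree -> alpha
i=6: L=golf, R=hotel=BASE -> take LEFT -> golf
i=7: L=hotel R=hotel -> agree -> hotel
Conflict count: 0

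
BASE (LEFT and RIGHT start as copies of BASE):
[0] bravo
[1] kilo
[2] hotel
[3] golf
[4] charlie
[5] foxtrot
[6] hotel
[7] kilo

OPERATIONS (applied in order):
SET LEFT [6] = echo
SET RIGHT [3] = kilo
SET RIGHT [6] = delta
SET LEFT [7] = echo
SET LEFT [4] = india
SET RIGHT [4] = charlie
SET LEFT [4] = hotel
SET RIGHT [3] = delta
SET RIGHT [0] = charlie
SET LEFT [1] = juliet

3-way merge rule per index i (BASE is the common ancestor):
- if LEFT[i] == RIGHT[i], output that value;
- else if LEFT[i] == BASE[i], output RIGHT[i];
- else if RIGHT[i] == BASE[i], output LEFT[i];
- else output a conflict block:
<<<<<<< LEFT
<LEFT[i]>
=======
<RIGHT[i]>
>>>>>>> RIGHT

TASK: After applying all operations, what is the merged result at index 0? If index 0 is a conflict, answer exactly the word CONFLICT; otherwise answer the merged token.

Final LEFT:  [bravo, juliet, hotel, golf, hotel, foxtrot, echo, echo]
Final RIGHT: [charlie, kilo, hotel, delta, charlie, foxtrot, delta, kilo]
i=0: L=bravo=BASE, R=charlie -> take RIGHT -> charlie
i=1: L=juliet, R=kilo=BASE -> take LEFT -> juliet
i=2: L=hotel R=hotel -> agree -> hotel
i=3: L=golf=BASE, R=delta -> take RIGHT -> delta
i=4: L=hotel, R=charlie=BASE -> take LEFT -> hotel
i=5: L=foxtrot R=foxtrot -> agree -> foxtrot
i=6: BASE=hotel L=echo R=delta all differ -> CONFLICT
i=7: L=echo, R=kilo=BASE -> take LEFT -> echo
Index 0 -> charlie

Answer: charlie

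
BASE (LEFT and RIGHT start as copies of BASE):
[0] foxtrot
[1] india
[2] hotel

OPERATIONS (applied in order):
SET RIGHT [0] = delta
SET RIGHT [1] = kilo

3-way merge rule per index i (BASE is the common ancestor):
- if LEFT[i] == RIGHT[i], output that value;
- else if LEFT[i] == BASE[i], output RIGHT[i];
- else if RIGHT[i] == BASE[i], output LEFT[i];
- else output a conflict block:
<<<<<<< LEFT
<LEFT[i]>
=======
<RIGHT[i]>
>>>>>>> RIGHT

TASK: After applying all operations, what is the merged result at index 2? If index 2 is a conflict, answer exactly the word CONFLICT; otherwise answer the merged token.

Final LEFT:  [foxtrot, india, hotel]
Final RIGHT: [delta, kilo, hotel]
i=0: L=foxtrot=BASE, R=delta -> take RIGHT -> delta
i=1: L=india=BASE, R=kilo -> take RIGHT -> kilo
i=2: L=hotel R=hotel -> agree -> hotel
Index 2 -> hotel

Answer: hotel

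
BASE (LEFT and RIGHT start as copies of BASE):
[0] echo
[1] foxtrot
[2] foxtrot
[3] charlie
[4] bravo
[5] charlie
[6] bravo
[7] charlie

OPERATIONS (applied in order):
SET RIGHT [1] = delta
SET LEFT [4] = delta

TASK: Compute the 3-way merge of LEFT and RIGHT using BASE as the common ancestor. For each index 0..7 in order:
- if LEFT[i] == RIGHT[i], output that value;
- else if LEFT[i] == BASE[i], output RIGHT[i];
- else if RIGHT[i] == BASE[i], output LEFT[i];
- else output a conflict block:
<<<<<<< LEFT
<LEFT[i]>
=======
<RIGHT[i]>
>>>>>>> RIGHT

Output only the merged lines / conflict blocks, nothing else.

Answer: echo
delta
foxtrot
charlie
delta
charlie
bravo
charlie

Derivation:
Final LEFT:  [echo, foxtrot, foxtrot, charlie, delta, charlie, bravo, charlie]
Final RIGHT: [echo, delta, foxtrot, charlie, bravo, charlie, bravo, charlie]
i=0: L=echo R=echo -> agree -> echo
i=1: L=foxtrot=BASE, R=delta -> take RIGHT -> delta
i=2: L=foxtrot R=foxtrot -> agree -> foxtrot
i=3: L=charlie R=charlie -> agree -> charlie
i=4: L=delta, R=bravo=BASE -> take LEFT -> delta
i=5: L=charlie R=charlie -> agree -> charlie
i=6: L=bravo R=bravo -> agree -> bravo
i=7: L=charlie R=charlie -> agree -> charlie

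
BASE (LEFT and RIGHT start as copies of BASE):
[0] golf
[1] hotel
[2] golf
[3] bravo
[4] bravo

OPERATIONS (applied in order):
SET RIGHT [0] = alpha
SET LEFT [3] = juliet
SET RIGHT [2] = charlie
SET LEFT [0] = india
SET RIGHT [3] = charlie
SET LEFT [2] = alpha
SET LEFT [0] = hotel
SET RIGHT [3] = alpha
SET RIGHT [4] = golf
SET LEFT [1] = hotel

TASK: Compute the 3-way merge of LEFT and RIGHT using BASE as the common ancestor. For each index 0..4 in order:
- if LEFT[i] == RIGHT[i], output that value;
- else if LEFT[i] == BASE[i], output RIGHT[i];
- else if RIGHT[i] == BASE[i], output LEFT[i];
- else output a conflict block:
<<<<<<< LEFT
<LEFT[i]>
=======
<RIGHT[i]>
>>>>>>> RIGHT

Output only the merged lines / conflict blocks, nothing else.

Answer: <<<<<<< LEFT
hotel
=======
alpha
>>>>>>> RIGHT
hotel
<<<<<<< LEFT
alpha
=======
charlie
>>>>>>> RIGHT
<<<<<<< LEFT
juliet
=======
alpha
>>>>>>> RIGHT
golf

Derivation:
Final LEFT:  [hotel, hotel, alpha, juliet, bravo]
Final RIGHT: [alpha, hotel, charlie, alpha, golf]
i=0: BASE=golf L=hotel R=alpha all differ -> CONFLICT
i=1: L=hotel R=hotel -> agree -> hotel
i=2: BASE=golf L=alpha R=charlie all differ -> CONFLICT
i=3: BASE=bravo L=juliet R=alpha all differ -> CONFLICT
i=4: L=bravo=BASE, R=golf -> take RIGHT -> golf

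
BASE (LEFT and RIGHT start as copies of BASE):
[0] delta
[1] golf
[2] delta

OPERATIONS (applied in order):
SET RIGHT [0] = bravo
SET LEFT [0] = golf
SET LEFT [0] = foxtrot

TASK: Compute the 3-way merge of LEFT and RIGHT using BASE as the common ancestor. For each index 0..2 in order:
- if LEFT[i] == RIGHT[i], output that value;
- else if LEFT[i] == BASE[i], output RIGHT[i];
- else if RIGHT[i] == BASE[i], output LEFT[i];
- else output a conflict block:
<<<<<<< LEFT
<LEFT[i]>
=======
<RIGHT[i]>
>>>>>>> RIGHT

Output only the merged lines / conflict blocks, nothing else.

Answer: <<<<<<< LEFT
foxtrot
=======
bravo
>>>>>>> RIGHT
golf
delta

Derivation:
Final LEFT:  [foxtrot, golf, delta]
Final RIGHT: [bravo, golf, delta]
i=0: BASE=delta L=foxtrot R=bravo all differ -> CONFLICT
i=1: L=golf R=golf -> agree -> golf
i=2: L=delta R=delta -> agree -> delta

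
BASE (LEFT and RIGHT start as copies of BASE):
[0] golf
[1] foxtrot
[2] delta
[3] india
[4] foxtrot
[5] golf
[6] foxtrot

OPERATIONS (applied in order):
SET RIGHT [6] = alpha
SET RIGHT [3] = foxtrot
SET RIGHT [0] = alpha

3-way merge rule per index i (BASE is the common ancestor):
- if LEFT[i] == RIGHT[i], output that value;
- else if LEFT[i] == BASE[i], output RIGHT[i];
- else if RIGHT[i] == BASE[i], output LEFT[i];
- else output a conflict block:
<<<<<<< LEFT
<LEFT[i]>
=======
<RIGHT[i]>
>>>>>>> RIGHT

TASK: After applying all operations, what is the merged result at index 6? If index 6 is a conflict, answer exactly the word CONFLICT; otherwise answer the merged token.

Final LEFT:  [golf, foxtrot, delta, india, foxtrot, golf, foxtrot]
Final RIGHT: [alpha, foxtrot, delta, foxtrot, foxtrot, golf, alpha]
i=0: L=golf=BASE, R=alpha -> take RIGHT -> alpha
i=1: L=foxtrot R=foxtrot -> agree -> foxtrot
i=2: L=delta R=delta -> agree -> delta
i=3: L=india=BASE, R=foxtrot -> take RIGHT -> foxtrot
i=4: L=foxtrot R=foxtrot -> agree -> foxtrot
i=5: L=golf R=golf -> agree -> golf
i=6: L=foxtrot=BASE, R=alpha -> take RIGHT -> alpha
Index 6 -> alpha

Answer: alpha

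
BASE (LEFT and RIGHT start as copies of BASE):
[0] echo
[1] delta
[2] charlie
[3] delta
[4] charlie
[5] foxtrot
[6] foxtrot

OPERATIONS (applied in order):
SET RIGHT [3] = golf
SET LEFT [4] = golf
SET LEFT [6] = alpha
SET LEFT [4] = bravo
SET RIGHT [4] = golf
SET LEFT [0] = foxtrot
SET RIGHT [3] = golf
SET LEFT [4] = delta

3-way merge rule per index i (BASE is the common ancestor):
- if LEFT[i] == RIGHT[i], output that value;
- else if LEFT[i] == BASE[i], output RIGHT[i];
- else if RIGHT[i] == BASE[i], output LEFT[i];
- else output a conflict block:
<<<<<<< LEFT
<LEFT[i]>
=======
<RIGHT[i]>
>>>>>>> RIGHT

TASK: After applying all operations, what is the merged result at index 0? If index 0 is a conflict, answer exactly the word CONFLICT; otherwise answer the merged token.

Final LEFT:  [foxtrot, delta, charlie, delta, delta, foxtrot, alpha]
Final RIGHT: [echo, delta, charlie, golf, golf, foxtrot, foxtrot]
i=0: L=foxtrot, R=echo=BASE -> take LEFT -> foxtrot
i=1: L=delta R=delta -> agree -> delta
i=2: L=charlie R=charlie -> agree -> charlie
i=3: L=delta=BASE, R=golf -> take RIGHT -> golf
i=4: BASE=charlie L=delta R=golf all differ -> CONFLICT
i=5: L=foxtrot R=foxtrot -> agree -> foxtrot
i=6: L=alpha, R=foxtrot=BASE -> take LEFT -> alpha
Index 0 -> foxtrot

Answer: foxtrot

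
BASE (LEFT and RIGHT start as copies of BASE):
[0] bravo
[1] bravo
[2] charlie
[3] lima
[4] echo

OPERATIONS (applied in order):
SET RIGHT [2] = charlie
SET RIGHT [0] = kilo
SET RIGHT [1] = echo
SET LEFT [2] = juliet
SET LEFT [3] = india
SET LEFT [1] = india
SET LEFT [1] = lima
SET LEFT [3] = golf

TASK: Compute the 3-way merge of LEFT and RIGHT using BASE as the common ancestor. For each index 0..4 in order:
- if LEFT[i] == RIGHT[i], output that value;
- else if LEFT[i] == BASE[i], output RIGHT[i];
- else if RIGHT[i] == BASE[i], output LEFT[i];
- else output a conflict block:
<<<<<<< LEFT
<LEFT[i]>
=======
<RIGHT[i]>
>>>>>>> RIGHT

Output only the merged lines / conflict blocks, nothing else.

Answer: kilo
<<<<<<< LEFT
lima
=======
echo
>>>>>>> RIGHT
juliet
golf
echo

Derivation:
Final LEFT:  [bravo, lima, juliet, golf, echo]
Final RIGHT: [kilo, echo, charlie, lima, echo]
i=0: L=bravo=BASE, R=kilo -> take RIGHT -> kilo
i=1: BASE=bravo L=lima R=echo all differ -> CONFLICT
i=2: L=juliet, R=charlie=BASE -> take LEFT -> juliet
i=3: L=golf, R=lima=BASE -> take LEFT -> golf
i=4: L=echo R=echo -> agree -> echo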